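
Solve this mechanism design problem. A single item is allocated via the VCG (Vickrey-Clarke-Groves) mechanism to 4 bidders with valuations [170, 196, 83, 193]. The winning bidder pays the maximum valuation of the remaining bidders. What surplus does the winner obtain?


Step 1: The winner is the agent with the highest value: agent 1 with value 196
Step 2: Values of other agents: [170, 83, 193]
Step 3: VCG payment = max of others' values = 193
Step 4: Surplus = 196 - 193 = 3

3


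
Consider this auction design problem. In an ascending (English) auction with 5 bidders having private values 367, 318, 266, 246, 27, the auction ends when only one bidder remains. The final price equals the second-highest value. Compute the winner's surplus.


Step 1: Identify the highest value: 367
Step 2: Identify the second-highest value: 318
Step 3: The final price = second-highest value = 318
Step 4: Surplus = 367 - 318 = 49

49


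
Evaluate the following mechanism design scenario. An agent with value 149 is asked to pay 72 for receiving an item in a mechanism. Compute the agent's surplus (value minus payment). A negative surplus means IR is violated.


Step 1: Surplus = value - payment = 149 - 72 = 77
Step 2: IR is satisfied (surplus >= 0)

77


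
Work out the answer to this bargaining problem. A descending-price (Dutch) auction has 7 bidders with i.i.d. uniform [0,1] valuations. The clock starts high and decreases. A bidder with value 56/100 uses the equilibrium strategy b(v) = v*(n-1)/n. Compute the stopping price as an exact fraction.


Step 1: Dutch auctions are strategically equivalent to first-price auctions
Step 2: The equilibrium bid is b(v) = v*(n-1)/n
Step 3: b = 14/25 * 6/7
Step 4: b = 12/25

12/25


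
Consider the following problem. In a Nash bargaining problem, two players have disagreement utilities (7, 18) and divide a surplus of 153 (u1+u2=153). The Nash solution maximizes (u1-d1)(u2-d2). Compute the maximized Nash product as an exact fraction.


Step 1: The Nash solution splits surplus symmetrically above the disagreement point
Step 2: u1 = (total + d1 - d2)/2 = (153 + 7 - 18)/2 = 71
Step 3: u2 = (total - d1 + d2)/2 = (153 - 7 + 18)/2 = 82
Step 4: Nash product = (71 - 7) * (82 - 18)
Step 5: = 64 * 64 = 4096

4096


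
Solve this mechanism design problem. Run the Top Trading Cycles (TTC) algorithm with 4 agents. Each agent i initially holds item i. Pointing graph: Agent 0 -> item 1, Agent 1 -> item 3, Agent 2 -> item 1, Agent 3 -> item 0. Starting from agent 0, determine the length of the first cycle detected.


Step 1: Trace the pointer graph from agent 0: 0 -> 1 -> 3 -> 0
Step 2: A cycle is detected when we revisit agent 0
Step 3: The cycle is: 0 -> 1 -> 3 -> 0
Step 4: Cycle length = 3

3


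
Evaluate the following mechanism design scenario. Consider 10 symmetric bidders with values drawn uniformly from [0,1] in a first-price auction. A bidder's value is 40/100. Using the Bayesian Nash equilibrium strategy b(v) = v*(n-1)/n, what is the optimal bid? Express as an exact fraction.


Step 1: The symmetric BNE bidding function is b(v) = v * (n-1) / n
Step 2: Substitute v = 2/5 and n = 10
Step 3: b = 2/5 * 9/10
Step 4: b = 9/25

9/25


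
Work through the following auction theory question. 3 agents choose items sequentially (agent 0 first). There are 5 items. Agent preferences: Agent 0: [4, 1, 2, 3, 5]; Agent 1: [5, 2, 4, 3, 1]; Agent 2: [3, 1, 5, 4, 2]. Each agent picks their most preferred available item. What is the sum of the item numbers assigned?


Step 1: Agent 0 picks item 4
Step 2: Agent 1 picks item 5
Step 3: Agent 2 picks item 3
Step 4: Sum = 4 + 5 + 3 = 12

12


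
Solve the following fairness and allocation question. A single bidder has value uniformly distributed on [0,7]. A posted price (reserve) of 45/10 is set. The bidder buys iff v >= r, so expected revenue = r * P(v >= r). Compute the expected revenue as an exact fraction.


Step 1: Posted price r = 9/2, value support [0,7]
Step 2: P(v >= r) = (7 - 9/2)/7 = 5/14
Step 3: Expected revenue = r * P(v >= r) = 9/2 * 5/14
Step 4: Revenue = 45/28

45/28


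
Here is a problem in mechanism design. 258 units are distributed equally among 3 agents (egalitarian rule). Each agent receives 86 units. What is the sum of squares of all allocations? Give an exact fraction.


Step 1: Each agent's share = 258/3 = 86
Step 2: Square of each share = (86)^2 = 7396
Step 3: Sum of squares = 3 * 7396 = 22188

22188


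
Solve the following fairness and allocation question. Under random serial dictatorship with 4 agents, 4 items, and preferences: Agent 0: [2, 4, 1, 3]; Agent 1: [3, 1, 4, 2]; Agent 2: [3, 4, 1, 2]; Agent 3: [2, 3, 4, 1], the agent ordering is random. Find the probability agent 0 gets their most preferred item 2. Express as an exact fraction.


Step 1: Agent 0 wants item 2
Step 2: There are 24 possible orderings of agents
Step 3: In 12 orderings, agent 0 gets item 2
Step 4: Probability = 12/24 = 1/2

1/2


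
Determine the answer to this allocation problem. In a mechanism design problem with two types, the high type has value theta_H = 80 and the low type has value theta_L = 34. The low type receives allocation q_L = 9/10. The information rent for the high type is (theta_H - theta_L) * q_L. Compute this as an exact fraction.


Step 1: theta_H - theta_L = 80 - 34 = 46
Step 2: Information rent = (theta_H - theta_L) * q_L
Step 3: = 46 * 9/10
Step 4: = 207/5

207/5


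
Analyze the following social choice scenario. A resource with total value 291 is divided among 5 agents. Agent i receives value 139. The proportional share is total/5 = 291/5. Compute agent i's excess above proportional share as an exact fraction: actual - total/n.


Step 1: Proportional share = 291/5
Step 2: Agent's actual allocation = 139
Step 3: Excess = 139 - 291/5 = 404/5

404/5


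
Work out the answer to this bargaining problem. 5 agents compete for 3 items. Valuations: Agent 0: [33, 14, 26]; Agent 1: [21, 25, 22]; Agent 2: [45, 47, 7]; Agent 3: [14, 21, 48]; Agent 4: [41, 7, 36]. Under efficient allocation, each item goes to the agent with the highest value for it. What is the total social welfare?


Step 1: For each item, find the maximum value among all agents.
Step 2: Item 0 -> Agent 2 (value 45)
Step 3: Item 1 -> Agent 2 (value 47)
Step 4: Item 2 -> Agent 3 (value 48)
Step 5: Total welfare = 45 + 47 + 48 = 140

140


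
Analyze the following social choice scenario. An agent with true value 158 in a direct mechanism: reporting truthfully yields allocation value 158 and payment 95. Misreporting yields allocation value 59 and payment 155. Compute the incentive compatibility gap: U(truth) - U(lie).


Step 1: U(truth) = value - payment = 158 - 95 = 63
Step 2: U(lie) = allocation - payment = 59 - 155 = -96
Step 3: IC gap = 63 - (-96) = 159

159


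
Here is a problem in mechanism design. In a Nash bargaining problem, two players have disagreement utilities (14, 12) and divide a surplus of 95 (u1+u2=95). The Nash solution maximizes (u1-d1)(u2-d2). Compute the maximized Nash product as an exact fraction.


Step 1: The Nash solution splits surplus symmetrically above the disagreement point
Step 2: u1 = (total + d1 - d2)/2 = (95 + 14 - 12)/2 = 97/2
Step 3: u2 = (total - d1 + d2)/2 = (95 - 14 + 12)/2 = 93/2
Step 4: Nash product = (97/2 - 14) * (93/2 - 12)
Step 5: = 69/2 * 69/2 = 4761/4

4761/4


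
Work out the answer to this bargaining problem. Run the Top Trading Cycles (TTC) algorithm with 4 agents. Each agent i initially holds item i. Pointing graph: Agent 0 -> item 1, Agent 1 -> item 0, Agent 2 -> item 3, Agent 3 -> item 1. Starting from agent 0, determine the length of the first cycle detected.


Step 1: Trace the pointer graph from agent 0: 0 -> 1 -> 0
Step 2: A cycle is detected when we revisit agent 0
Step 3: The cycle is: 0 -> 1 -> 0
Step 4: Cycle length = 2

2


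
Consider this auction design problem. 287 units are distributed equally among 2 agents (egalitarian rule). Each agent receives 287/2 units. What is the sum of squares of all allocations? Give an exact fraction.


Step 1: Each agent's share = 287/2
Step 2: Square of each share = (287/2)^2 = 82369/4
Step 3: Sum of squares = 2 * 82369/4 = 82369/2

82369/2


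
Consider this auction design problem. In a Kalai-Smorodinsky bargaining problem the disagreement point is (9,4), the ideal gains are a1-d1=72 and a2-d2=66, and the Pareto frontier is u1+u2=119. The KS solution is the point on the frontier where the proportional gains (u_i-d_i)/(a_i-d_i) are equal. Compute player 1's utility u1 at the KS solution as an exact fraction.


Step 1: At the KS point, (u1-d1)/r1 = (u2-d2)/r2 = t and u1+u2 = 119
Step 2: u1 = d1 + r1*t and u2 = d2 + r2*t, so (d1 + r1*t) + (d2 + r2*t) = 119
Step 3: t = (119 - 9 - 4)/(72 + 66) = 106/138 = 53/69
Step 4: u1 = d1 + r1*t = 9 + 72 * 53/69 = 1479/23
Step 5: (Check: u2 = d2 + r2*t = 1258/23; u1+u2 = 1479/23 + 1258/23 = 119, on the frontier.)

1479/23


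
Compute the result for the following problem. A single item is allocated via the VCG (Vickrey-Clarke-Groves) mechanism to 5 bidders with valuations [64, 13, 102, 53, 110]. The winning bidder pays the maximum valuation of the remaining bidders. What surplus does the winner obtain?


Step 1: The winner is the agent with the highest value: agent 4 with value 110
Step 2: Values of other agents: [64, 13, 102, 53]
Step 3: VCG payment = max of others' values = 102
Step 4: Surplus = 110 - 102 = 8

8


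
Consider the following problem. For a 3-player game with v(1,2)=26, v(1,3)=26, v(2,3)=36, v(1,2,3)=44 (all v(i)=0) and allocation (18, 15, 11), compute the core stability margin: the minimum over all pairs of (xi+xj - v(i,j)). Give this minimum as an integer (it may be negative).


Step 1: Slack for coalition (1,2): x1+x2 - v12 = 33 - 26 = 7
Step 2: Slack for coalition (1,3): x1+x3 - v13 = 29 - 26 = 3
Step 3: Slack for coalition (2,3): x2+x3 - v23 = 26 - 36 = -10
Step 4: Minimum slack = min(7, 3, -10) = -10, attained by (2,3); coalition (2,3) can block (slack < 0), so the allocation is not in the core

-10


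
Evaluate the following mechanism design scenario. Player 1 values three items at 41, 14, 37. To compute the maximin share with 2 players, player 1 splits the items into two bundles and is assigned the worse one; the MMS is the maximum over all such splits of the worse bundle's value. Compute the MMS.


Step 1: Item values = 41, 14, 37
Step 2: Enumerate all 2-bundle partitions and take the smaller bundle:
  Partition 1: {41} vs {14,37} -> bundles 41, 51; min = 41
  Partition 2: {14} vs {41,37} -> bundles 14, 78; min = 14
  Partition 3: {37} vs {41,14} -> bundles 37, 55; min = 37
Step 3: MMS = max(41, 14, 37) = 41

41


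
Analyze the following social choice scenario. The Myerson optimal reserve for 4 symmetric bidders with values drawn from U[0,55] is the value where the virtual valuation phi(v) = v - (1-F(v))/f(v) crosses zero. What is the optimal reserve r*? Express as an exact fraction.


Step 1: For U[0,55], F(v) = v/55 and f(v) = 1/55
Step 2: phi(v) = v - (1 - v/55)/(1/55) = v - (55 - v) = 2v - 55
Step 3: Set phi(r*) = 0: 2r* - 55 = 0
Step 4: r* = 55/2 (the number of bidders n = 4 does not enter)

55/2


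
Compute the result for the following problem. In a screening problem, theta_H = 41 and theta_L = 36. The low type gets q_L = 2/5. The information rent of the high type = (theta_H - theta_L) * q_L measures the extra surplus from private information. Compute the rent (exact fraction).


Step 1: theta_H - theta_L = 41 - 36 = 5
Step 2: Information rent = (theta_H - theta_L) * q_L
Step 3: = 5 * 2/5
Step 4: = 2

2


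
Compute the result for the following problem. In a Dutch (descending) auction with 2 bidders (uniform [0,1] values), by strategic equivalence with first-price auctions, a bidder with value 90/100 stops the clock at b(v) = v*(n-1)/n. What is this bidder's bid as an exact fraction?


Step 1: Dutch auctions are strategically equivalent to first-price auctions
Step 2: The equilibrium bid is b(v) = v*(n-1)/n
Step 3: b = 9/10 * 1/2
Step 4: b = 9/20

9/20


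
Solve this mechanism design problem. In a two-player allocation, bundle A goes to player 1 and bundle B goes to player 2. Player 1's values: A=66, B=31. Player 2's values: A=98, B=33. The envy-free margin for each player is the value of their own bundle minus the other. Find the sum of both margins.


Step 1: Player 1's margin = v1(A) - v1(B) = 66 - 31 = 35
Step 2: Player 2's margin = v2(B) - v2(A) = 33 - 98 = -65
Step 3: Total margin = 35 + -65 = -30

-30


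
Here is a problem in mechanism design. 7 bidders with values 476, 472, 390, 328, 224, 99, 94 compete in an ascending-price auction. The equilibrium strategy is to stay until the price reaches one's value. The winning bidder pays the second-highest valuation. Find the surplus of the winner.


Step 1: Identify the highest value: 476
Step 2: Identify the second-highest value: 472
Step 3: The final price = second-highest value = 472
Step 4: Surplus = 476 - 472 = 4

4


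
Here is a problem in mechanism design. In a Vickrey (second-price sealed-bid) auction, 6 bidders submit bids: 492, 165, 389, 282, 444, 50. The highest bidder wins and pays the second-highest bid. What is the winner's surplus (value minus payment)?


Step 1: Sort bids in descending order: 492, 444, 389, 282, 165, 50
Step 2: The winning bid is the highest: 492
Step 3: The payment equals the second-highest bid: 444
Step 4: Surplus = winner's bid - payment = 492 - 444 = 48

48


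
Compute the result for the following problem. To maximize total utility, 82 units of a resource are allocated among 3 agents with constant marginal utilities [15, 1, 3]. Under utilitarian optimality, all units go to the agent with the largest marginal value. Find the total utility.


Step 1: The marginal utilities are [15, 1, 3]
Step 2: The highest marginal utility is 15
Step 3: All 82 units go to that agent
Step 4: Total utility = 15 * 82 = 1230

1230


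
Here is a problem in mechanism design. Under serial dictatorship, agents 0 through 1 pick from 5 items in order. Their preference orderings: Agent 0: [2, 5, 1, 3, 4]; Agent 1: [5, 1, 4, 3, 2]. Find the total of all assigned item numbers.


Step 1: Agent 0 picks item 2
Step 2: Agent 1 picks item 5
Step 3: Sum = 2 + 5 = 7

7


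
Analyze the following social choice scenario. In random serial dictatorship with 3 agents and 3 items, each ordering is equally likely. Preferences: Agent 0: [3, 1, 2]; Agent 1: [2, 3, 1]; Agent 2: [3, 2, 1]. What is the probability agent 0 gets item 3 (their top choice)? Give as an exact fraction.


Step 1: Agent 0 wants item 3
Step 2: There are 6 possible orderings of agents
Step 3: In 3 orderings, agent 0 gets item 3
Step 4: Probability = 3/6 = 1/2

1/2


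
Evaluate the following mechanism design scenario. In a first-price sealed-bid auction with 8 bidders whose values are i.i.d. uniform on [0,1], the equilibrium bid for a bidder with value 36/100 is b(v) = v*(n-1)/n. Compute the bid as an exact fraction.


Step 1: The symmetric BNE bidding function is b(v) = v * (n-1) / n
Step 2: Substitute v = 9/25 and n = 8
Step 3: b = 9/25 * 7/8
Step 4: b = 63/200

63/200


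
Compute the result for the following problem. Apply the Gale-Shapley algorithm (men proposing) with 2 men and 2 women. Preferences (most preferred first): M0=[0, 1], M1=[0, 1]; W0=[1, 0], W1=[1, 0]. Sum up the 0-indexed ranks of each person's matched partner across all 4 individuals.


Step 1: Run Gale-Shapley (men propose, women hold best offer):
  M0 proposes to W0; she accepts
  M1 proposes to W0; she switches from M0
  M0 proposes to W1; she accepts
Step 2: Final matching: W0-M1, W1-M0
Step 3: 0-indexed ranks (man's rank of his match, then woman's): 0 + 0 + 1 + 1
Step 4: Total rank sum = 2

2


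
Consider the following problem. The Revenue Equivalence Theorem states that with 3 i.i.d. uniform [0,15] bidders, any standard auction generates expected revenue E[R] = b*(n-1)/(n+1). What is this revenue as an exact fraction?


Step 1: By Revenue Equivalence, expected revenue = b*(n-1)/(n+1)
Step 2: Substituting n = 3, b = 15
Step 3: Revenue = 15*(3-1)/(3+1) = 15*2/4
Step 4: Revenue = 30/4 = 15/2

15/2


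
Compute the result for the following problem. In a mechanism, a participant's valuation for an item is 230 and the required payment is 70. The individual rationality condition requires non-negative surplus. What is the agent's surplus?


Step 1: Surplus = value - payment = 230 - 70 = 160
Step 2: IR is satisfied (surplus >= 0)

160


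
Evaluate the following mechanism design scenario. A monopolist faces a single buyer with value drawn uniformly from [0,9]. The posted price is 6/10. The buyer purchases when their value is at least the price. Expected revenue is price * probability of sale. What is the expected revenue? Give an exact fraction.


Step 1: Posted price r = 3/5, value support [0,9]
Step 2: P(v >= r) = (9 - 3/5)/9 = 14/15
Step 3: Expected revenue = r * P(v >= r) = 3/5 * 14/15
Step 4: Revenue = 14/25

14/25


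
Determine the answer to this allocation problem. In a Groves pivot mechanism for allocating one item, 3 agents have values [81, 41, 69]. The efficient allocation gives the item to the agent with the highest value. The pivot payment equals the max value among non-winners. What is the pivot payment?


Step 1: The efficient winner is agent 0 with value 81
Step 2: Other agents' values: [41, 69]
Step 3: Pivot payment = max(others) = 69
Step 4: The winner pays 69

69


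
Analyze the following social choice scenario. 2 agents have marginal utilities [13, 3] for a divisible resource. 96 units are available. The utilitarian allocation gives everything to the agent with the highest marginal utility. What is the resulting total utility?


Step 1: The marginal utilities are [13, 3]
Step 2: The highest marginal utility is 13
Step 3: All 96 units go to that agent
Step 4: Total utility = 13 * 96 = 1248

1248


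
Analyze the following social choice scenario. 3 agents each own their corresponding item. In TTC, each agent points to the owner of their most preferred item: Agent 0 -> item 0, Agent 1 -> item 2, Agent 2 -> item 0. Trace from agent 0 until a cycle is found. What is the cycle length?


Step 1: Trace the pointer graph from agent 0: 0 -> 0
Step 2: A cycle is detected when we revisit agent 0
Step 3: The cycle is: 0 -> 0
Step 4: Cycle length = 1

1


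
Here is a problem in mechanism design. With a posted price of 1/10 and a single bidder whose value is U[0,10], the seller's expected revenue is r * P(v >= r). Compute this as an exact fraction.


Step 1: Posted price r = 1/10, value support [0,10]
Step 2: P(v >= r) = (10 - 1/10)/10 = 99/100
Step 3: Expected revenue = r * P(v >= r) = 1/10 * 99/100
Step 4: Revenue = 99/1000

99/1000


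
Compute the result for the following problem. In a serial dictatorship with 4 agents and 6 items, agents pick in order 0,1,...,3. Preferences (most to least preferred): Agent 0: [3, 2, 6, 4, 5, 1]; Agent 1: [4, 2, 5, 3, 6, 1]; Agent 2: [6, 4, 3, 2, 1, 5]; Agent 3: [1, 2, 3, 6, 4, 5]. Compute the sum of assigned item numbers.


Step 1: Agent 0 picks item 3
Step 2: Agent 1 picks item 4
Step 3: Agent 2 picks item 6
Step 4: Agent 3 picks item 1
Step 5: Sum = 3 + 4 + 6 + 1 = 14

14


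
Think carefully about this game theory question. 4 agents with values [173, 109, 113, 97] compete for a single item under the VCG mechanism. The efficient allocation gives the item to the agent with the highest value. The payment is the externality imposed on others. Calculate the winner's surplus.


Step 1: The winner is the agent with the highest value: agent 0 with value 173
Step 2: Values of other agents: [109, 113, 97]
Step 3: VCG payment = max of others' values = 113
Step 4: Surplus = 173 - 113 = 60

60


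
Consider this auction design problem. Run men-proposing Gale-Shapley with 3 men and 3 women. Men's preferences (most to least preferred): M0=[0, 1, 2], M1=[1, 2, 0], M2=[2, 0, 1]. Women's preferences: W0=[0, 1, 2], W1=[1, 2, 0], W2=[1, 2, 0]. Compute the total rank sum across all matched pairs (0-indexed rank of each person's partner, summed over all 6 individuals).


Step 1: Run Gale-Shapley (men propose, women hold best offer):
  M0 proposes to W0; she accepts
  M1 proposes to W1; she accepts
  M2 proposes to W2; she accepts
Step 2: Final matching: W0-M0, W1-M1, W2-M2
Step 3: 0-indexed ranks (man's rank of his match, then woman's): 0 + 0 + 0 + 0 + 0 + 1
Step 4: Total rank sum = 1

1


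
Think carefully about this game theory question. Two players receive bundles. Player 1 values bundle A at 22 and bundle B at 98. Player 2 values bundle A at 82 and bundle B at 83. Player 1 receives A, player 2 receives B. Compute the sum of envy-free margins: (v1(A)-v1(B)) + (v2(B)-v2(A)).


Step 1: Player 1's margin = v1(A) - v1(B) = 22 - 98 = -76
Step 2: Player 2's margin = v2(B) - v2(A) = 83 - 82 = 1
Step 3: Total margin = -76 + 1 = -75

-75


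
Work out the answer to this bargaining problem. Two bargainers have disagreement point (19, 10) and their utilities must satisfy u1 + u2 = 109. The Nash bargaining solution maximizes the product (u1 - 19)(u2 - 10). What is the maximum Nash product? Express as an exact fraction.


Step 1: The Nash solution splits surplus symmetrically above the disagreement point
Step 2: u1 = (total + d1 - d2)/2 = (109 + 19 - 10)/2 = 59
Step 3: u2 = (total - d1 + d2)/2 = (109 - 19 + 10)/2 = 50
Step 4: Nash product = (59 - 19) * (50 - 10)
Step 5: = 40 * 40 = 1600

1600


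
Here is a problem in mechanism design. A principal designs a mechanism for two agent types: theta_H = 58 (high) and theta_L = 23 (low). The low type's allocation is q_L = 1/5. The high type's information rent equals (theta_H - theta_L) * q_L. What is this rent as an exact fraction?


Step 1: theta_H - theta_L = 58 - 23 = 35
Step 2: Information rent = (theta_H - theta_L) * q_L
Step 3: = 35 * 1/5
Step 4: = 7

7


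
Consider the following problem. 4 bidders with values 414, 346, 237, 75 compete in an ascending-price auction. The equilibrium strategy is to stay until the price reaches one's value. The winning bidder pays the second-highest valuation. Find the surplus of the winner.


Step 1: Identify the highest value: 414
Step 2: Identify the second-highest value: 346
Step 3: The final price = second-highest value = 346
Step 4: Surplus = 414 - 346 = 68

68


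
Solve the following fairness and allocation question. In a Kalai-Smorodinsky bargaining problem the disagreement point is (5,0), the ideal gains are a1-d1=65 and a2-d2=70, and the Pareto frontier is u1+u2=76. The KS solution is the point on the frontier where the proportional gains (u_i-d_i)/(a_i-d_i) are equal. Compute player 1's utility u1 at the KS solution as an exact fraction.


Step 1: At the KS point, (u1-d1)/r1 = (u2-d2)/r2 = t and u1+u2 = 76
Step 2: u1 = d1 + r1*t and u2 = d2 + r2*t, so (d1 + r1*t) + (d2 + r2*t) = 76
Step 3: t = (76 - 5 - 0)/(65 + 70) = 71/135
Step 4: u1 = d1 + r1*t = 5 + 65 * 71/135 = 1058/27
Step 5: (Check: u2 = d2 + r2*t = 994/27; u1+u2 = 1058/27 + 994/27 = 76, on the frontier.)

1058/27


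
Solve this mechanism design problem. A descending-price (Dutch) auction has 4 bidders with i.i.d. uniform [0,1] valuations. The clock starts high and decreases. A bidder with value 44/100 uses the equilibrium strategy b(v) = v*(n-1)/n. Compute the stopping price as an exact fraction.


Step 1: Dutch auctions are strategically equivalent to first-price auctions
Step 2: The equilibrium bid is b(v) = v*(n-1)/n
Step 3: b = 11/25 * 3/4
Step 4: b = 33/100

33/100


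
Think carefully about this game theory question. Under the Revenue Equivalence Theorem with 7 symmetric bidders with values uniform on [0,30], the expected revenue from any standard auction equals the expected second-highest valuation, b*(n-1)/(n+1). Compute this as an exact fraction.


Step 1: By Revenue Equivalence, expected revenue = b*(n-1)/(n+1)
Step 2: Substituting n = 7, b = 30
Step 3: Revenue = 30*(7-1)/(7+1) = 30*6/8
Step 4: Revenue = 180/8 = 45/2

45/2


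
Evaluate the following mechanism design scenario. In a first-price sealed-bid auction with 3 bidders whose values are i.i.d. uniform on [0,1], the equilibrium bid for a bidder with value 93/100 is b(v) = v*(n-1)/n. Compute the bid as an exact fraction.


Step 1: The symmetric BNE bidding function is b(v) = v * (n-1) / n
Step 2: Substitute v = 93/100 and n = 3
Step 3: b = 93/100 * 2/3
Step 4: b = 31/50

31/50


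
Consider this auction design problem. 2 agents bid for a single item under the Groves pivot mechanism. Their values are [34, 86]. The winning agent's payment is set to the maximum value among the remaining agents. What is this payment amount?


Step 1: The efficient winner is agent 1 with value 86
Step 2: Other agents' values: [34]
Step 3: Pivot payment = max(others) = 34
Step 4: The winner pays 34

34


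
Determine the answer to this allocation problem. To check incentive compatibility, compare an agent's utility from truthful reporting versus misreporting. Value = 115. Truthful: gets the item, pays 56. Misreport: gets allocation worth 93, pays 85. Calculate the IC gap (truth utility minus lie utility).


Step 1: U(truth) = value - payment = 115 - 56 = 59
Step 2: U(lie) = allocation - payment = 93 - 85 = 8
Step 3: IC gap = 59 - 8 = 51

51


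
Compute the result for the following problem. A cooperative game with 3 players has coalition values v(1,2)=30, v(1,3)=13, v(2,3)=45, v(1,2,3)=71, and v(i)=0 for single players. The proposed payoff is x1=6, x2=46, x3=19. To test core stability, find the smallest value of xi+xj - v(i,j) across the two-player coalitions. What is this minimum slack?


Step 1: Slack for coalition (1,2): x1+x2 - v12 = 52 - 30 = 22
Step 2: Slack for coalition (1,3): x1+x3 - v13 = 25 - 13 = 12
Step 3: Slack for coalition (2,3): x2+x3 - v23 = 65 - 45 = 20
Step 4: Minimum slack = min(22, 12, 20) = 12, attained by (1,3); no pair can gain by deviating, so the allocation is in the core

12


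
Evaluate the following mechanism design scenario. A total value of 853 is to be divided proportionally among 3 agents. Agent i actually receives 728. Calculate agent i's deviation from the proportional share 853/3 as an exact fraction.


Step 1: Proportional share = 853/3
Step 2: Agent's actual allocation = 728
Step 3: Excess = 728 - 853/3 = 1331/3

1331/3


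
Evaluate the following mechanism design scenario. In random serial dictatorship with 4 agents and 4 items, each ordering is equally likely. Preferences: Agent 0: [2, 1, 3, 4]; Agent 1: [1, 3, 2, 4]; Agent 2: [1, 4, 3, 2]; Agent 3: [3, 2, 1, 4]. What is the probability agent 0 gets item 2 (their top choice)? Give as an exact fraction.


Step 1: Agent 0 wants item 2
Step 2: There are 24 possible orderings of agents
Step 3: In 21 orderings, agent 0 gets item 2
Step 4: Probability = 21/24 = 7/8

7/8


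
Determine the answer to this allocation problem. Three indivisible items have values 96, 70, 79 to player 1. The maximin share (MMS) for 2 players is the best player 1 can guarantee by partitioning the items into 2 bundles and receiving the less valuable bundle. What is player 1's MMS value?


Step 1: Item values = 96, 70, 79
Step 2: Enumerate all 2-bundle partitions and take the smaller bundle:
  Partition 1: {96} vs {70,79} -> bundles 96, 149; min = 96
  Partition 2: {70} vs {96,79} -> bundles 70, 175; min = 70
  Partition 3: {79} vs {96,70} -> bundles 79, 166; min = 79
Step 3: MMS = max(96, 70, 79) = 96

96


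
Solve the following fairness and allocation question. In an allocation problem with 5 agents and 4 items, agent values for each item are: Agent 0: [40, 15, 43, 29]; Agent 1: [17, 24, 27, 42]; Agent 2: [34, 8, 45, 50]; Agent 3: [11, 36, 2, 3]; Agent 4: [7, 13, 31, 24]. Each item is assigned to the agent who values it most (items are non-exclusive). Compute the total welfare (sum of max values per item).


Step 1: For each item, find the maximum value among all agents.
Step 2: Item 0 -> Agent 0 (value 40)
Step 3: Item 1 -> Agent 3 (value 36)
Step 4: Item 2 -> Agent 2 (value 45)
Step 5: Item 3 -> Agent 2 (value 50)
Step 6: Total welfare = 40 + 36 + 45 + 50 = 171

171


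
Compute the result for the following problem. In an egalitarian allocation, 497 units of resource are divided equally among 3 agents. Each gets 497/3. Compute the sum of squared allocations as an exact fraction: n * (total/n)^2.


Step 1: Each agent's share = 497/3
Step 2: Square of each share = (497/3)^2 = 247009/9
Step 3: Sum of squares = 3 * 247009/9 = 247009/3

247009/3


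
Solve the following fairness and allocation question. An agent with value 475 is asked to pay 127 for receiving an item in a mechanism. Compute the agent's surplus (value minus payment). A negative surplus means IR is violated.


Step 1: Surplus = value - payment = 475 - 127 = 348
Step 2: IR is satisfied (surplus >= 0)

348


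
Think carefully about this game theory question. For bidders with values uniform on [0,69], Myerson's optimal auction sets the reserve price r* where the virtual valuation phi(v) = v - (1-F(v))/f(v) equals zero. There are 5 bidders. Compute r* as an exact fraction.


Step 1: For U[0,69], F(v) = v/69 and f(v) = 1/69
Step 2: phi(v) = v - (1 - v/69)/(1/69) = v - (69 - v) = 2v - 69
Step 3: Set phi(r*) = 0: 2r* - 69 = 0
Step 4: r* = 69/2 (the number of bidders n = 5 does not enter)

69/2


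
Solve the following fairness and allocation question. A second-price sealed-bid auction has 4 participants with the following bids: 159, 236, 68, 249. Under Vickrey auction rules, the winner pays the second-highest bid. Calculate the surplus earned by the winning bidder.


Step 1: Sort bids in descending order: 249, 236, 159, 68
Step 2: The winning bid is the highest: 249
Step 3: The payment equals the second-highest bid: 236
Step 4: Surplus = winner's bid - payment = 249 - 236 = 13

13


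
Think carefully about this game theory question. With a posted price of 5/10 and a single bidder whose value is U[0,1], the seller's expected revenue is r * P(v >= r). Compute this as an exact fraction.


Step 1: Posted price r = 1/2, value support [0,1]
Step 2: P(v >= r) = (1 - 1/2)/1 = 1/2
Step 3: Expected revenue = r * P(v >= r) = 1/2 * 1/2
Step 4: Revenue = 1/4

1/4


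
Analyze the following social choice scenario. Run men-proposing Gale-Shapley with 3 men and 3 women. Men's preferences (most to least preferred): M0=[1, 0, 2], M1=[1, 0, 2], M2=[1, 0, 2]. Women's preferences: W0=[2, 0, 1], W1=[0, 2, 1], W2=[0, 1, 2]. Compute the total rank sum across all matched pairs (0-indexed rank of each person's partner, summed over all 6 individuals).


Step 1: Run Gale-Shapley (men propose, women hold best offer):
  M0 proposes to W1; she accepts
  M1 proposes to W1; rejected
  M1 proposes to W0; she accepts
  M2 proposes to W1; rejected
  M2 proposes to W0; she switches from M1
  M1 proposes to W2; she accepts
Step 2: Final matching: W0-M2, W1-M0, W2-M1
Step 3: 0-indexed ranks (man's rank of his match, then woman's): 1 + 0 + 0 + 0 + 2 + 1
Step 4: Total rank sum = 4

4


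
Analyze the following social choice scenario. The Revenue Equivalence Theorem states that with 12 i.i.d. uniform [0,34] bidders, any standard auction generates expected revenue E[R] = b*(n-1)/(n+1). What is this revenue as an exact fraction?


Step 1: By Revenue Equivalence, expected revenue = b*(n-1)/(n+1)
Step 2: Substituting n = 12, b = 34
Step 3: Revenue = 34*(12-1)/(12+1) = 34*11/13
Step 4: Revenue = 374/13

374/13


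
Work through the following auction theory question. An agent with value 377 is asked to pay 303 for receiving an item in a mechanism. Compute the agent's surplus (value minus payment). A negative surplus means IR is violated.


Step 1: Surplus = value - payment = 377 - 303 = 74
Step 2: IR is satisfied (surplus >= 0)

74


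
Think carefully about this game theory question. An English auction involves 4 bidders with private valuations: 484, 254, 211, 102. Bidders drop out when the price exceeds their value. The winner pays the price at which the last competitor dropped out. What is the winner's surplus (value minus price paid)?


Step 1: Identify the highest value: 484
Step 2: Identify the second-highest value: 254
Step 3: The final price = second-highest value = 254
Step 4: Surplus = 484 - 254 = 230

230


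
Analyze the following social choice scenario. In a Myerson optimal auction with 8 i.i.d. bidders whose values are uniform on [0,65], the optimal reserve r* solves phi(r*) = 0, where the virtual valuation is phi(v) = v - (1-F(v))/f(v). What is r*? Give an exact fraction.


Step 1: For U[0,65], F(v) = v/65 and f(v) = 1/65
Step 2: phi(v) = v - (1 - v/65)/(1/65) = v - (65 - v) = 2v - 65
Step 3: Set phi(r*) = 0: 2r* - 65 = 0
Step 4: r* = 65/2 (the number of bidders n = 8 does not enter)

65/2


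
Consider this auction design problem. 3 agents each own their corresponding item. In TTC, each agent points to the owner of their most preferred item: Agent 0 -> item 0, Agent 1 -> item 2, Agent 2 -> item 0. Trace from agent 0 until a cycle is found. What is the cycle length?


Step 1: Trace the pointer graph from agent 0: 0 -> 0
Step 2: A cycle is detected when we revisit agent 0
Step 3: The cycle is: 0 -> 0
Step 4: Cycle length = 1

1


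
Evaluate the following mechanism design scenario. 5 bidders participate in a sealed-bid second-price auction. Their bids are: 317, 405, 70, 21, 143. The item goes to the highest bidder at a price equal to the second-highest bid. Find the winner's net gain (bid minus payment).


Step 1: Sort bids in descending order: 405, 317, 143, 70, 21
Step 2: The winning bid is the highest: 405
Step 3: The payment equals the second-highest bid: 317
Step 4: Surplus = winner's bid - payment = 405 - 317 = 88

88


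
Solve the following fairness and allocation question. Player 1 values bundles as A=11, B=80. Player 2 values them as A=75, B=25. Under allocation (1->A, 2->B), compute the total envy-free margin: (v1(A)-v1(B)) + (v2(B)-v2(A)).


Step 1: Player 1's margin = v1(A) - v1(B) = 11 - 80 = -69
Step 2: Player 2's margin = v2(B) - v2(A) = 25 - 75 = -50
Step 3: Total margin = -69 + -50 = -119

-119


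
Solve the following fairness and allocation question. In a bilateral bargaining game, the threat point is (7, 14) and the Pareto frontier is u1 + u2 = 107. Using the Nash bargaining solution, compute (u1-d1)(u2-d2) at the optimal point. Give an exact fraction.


Step 1: The Nash solution splits surplus symmetrically above the disagreement point
Step 2: u1 = (total + d1 - d2)/2 = (107 + 7 - 14)/2 = 50
Step 3: u2 = (total - d1 + d2)/2 = (107 - 7 + 14)/2 = 57
Step 4: Nash product = (50 - 7) * (57 - 14)
Step 5: = 43 * 43 = 1849

1849


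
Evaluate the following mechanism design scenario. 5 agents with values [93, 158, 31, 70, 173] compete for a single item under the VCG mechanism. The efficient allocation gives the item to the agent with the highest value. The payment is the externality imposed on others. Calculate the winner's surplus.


Step 1: The winner is the agent with the highest value: agent 4 with value 173
Step 2: Values of other agents: [93, 158, 31, 70]
Step 3: VCG payment = max of others' values = 158
Step 4: Surplus = 173 - 158 = 15

15


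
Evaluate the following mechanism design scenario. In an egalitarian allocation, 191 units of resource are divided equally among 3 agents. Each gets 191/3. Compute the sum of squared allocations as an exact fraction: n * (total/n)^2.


Step 1: Each agent's share = 191/3
Step 2: Square of each share = (191/3)^2 = 36481/9
Step 3: Sum of squares = 3 * 36481/9 = 36481/3

36481/3


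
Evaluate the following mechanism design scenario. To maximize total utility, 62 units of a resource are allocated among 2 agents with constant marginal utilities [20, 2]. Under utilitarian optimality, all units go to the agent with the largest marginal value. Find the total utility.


Step 1: The marginal utilities are [20, 2]
Step 2: The highest marginal utility is 20
Step 3: All 62 units go to that agent
Step 4: Total utility = 20 * 62 = 1240

1240


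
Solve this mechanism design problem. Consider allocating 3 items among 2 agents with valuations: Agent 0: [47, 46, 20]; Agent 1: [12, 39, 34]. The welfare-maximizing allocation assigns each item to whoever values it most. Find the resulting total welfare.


Step 1: For each item, find the maximum value among all agents.
Step 2: Item 0 -> Agent 0 (value 47)
Step 3: Item 1 -> Agent 0 (value 46)
Step 4: Item 2 -> Agent 1 (value 34)
Step 5: Total welfare = 47 + 46 + 34 = 127

127


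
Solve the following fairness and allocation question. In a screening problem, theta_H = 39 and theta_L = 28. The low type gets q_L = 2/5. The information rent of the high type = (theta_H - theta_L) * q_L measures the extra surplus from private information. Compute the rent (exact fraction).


Step 1: theta_H - theta_L = 39 - 28 = 11
Step 2: Information rent = (theta_H - theta_L) * q_L
Step 3: = 11 * 2/5
Step 4: = 22/5

22/5


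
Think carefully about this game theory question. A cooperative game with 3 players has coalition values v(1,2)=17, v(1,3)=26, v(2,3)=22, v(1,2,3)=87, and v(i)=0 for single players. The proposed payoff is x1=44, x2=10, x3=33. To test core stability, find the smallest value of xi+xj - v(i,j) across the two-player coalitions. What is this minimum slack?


Step 1: Slack for coalition (1,2): x1+x2 - v12 = 54 - 17 = 37
Step 2: Slack for coalition (1,3): x1+x3 - v13 = 77 - 26 = 51
Step 3: Slack for coalition (2,3): x2+x3 - v23 = 43 - 22 = 21
Step 4: Minimum slack = min(37, 51, 21) = 21, attained by (2,3); no pair can gain by deviating, so the allocation is in the core

21


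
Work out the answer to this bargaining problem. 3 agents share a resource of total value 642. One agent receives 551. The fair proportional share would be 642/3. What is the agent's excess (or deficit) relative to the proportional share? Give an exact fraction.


Step 1: Proportional share = 642/3 = 214
Step 2: Agent's actual allocation = 551
Step 3: Excess = 551 - 214 = 337

337


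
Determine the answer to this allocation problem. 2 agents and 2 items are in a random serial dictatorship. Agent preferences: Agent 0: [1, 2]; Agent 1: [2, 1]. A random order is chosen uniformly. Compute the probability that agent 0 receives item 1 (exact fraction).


Step 1: Agent 0 wants item 1
Step 2: There are 2 possible orderings of agents
Step 3: In 2 orderings, agent 0 gets item 1
Step 4: Probability = 2/2 = 1

1


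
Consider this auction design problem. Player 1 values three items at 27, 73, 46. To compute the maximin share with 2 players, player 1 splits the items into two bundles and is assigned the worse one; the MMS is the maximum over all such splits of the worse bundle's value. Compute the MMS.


Step 1: Item values = 27, 73, 46
Step 2: Enumerate all 2-bundle partitions and take the smaller bundle:
  Partition 1: {27} vs {73,46} -> bundles 27, 119; min = 27
  Partition 2: {73} vs {27,46} -> bundles 73, 73; min = 73
  Partition 3: {46} vs {27,73} -> bundles 46, 100; min = 46
Step 3: MMS = max(27, 73, 46) = 73

73


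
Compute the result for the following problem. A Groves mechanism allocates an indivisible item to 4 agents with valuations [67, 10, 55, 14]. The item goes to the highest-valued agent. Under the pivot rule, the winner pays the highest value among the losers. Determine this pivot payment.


Step 1: The efficient winner is agent 0 with value 67
Step 2: Other agents' values: [10, 55, 14]
Step 3: Pivot payment = max(others) = 55
Step 4: The winner pays 55

55


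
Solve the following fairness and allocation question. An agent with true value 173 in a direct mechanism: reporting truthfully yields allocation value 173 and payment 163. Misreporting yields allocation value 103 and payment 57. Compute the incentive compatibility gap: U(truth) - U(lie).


Step 1: U(truth) = value - payment = 173 - 163 = 10
Step 2: U(lie) = allocation - payment = 103 - 57 = 46
Step 3: IC gap = 10 - 46 = -36

-36
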